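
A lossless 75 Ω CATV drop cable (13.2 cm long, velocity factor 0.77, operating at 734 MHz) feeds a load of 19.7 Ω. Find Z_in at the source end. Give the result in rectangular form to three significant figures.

Z_in ≈ 25.2 − j37.9 Ω

λ = v/f = 0.77·c / 734 MHz = 0.315 m
βl = 2π·l/λ = 2π × 0.419 = 151°
tan(βl) = tan(151°) = -0.554
Z_in = Z_0·(Z_L + jZ_0·tanβl)/(Z_0 + jZ_L·tanβl)
     = 75·(19.7 − j41.6)/(75 − j10.9)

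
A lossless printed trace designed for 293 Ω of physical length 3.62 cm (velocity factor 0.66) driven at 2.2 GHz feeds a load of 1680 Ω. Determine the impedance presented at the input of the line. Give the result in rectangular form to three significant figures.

Z_in ≈ 145 + j380 Ω

λ = v/f = 0.66·c / 2.2 GHz = 0.09 m
βl = 2π·l/λ = 2π × 0.402 = 145°
tan(βl) = tan(145°) = -0.705
Z_in = Z_0·(Z_L + jZ_0·tanβl)/(Z_0 + jZ_L·tanβl)
     = 293·(1680 − j207)/(293 − j1190)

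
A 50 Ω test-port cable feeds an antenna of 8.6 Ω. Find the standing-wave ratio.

Γ = (8.6 − 50)/(8.6 + 50) = -0.706
VSWR = (1 + 0.706)/(1 − 0.706)

VSWR ≈ 5.81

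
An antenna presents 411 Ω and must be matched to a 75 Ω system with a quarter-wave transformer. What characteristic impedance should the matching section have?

Z_qwt = √(Z_0·R_L) = √(75 × 411) = √30820

Z_qwt ≈ 176 Ω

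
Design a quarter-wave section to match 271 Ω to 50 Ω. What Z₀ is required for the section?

Z_qwt = √(Z_0·R_L) = √(50 × 271) = √13550

Z_qwt ≈ 116 Ω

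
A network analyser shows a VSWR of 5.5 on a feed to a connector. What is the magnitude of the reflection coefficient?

|Γ| = (S − 1)/(S + 1) = (5.5 − 1)/(5.5 + 1) = 4.5/6.5

|Γ| ≈ 0.692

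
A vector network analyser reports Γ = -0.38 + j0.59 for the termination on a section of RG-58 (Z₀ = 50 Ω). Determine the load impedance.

Z_L ≈ 11.3 + j26.2 Ω

Z_L = Z_0·(1 + Γ)/(1 − Γ) = 50·(0.62 + j0.59)/(1.38 − j0.59)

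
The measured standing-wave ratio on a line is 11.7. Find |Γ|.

|Γ| = (S − 1)/(S + 1) = (11.7 − 1)/(11.7 + 1) = 10.7/12.7

|Γ| ≈ 0.843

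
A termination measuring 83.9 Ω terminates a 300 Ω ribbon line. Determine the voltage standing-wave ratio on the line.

Γ = (83.9 − 300)/(83.9 + 300) = -0.563
VSWR = (1 + 0.563)/(1 − 0.563)

VSWR ≈ 3.58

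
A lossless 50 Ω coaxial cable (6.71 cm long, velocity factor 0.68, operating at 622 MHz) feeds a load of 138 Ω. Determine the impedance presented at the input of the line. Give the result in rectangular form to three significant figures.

λ = v/f = 0.68·c / 622 MHz = 0.328 m
βl = 2π·l/λ = 2π × 0.205 = 73.7°
tan(βl) = tan(73.7°) = 3.41
Z_in = Z_0·(Z_L + jZ_0·tanβl)/(Z_0 + jZ_L·tanβl)
     = 50·(138 + j170)/(50 + j470)

Z_in ≈ 19.5 − j12.6 Ω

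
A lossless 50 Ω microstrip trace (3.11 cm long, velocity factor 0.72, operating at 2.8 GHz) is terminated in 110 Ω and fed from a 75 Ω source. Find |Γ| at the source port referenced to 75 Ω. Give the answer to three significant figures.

|Γ| ≈ 0.367

λ = v/f = 0.72·c / 2.8 GHz = 0.0771 m
βl = 2π·l/λ = 2π × 0.403 = 145°
tan(βl) = -0.697
Z_in = Z_0·(Z_L + jZ_0·tanβl)/(Z_0 + jZ_L·tanβl) = 48.8 + j39.9 Ω
Γ_s = (Z_in − Z_s)/(Z_in + Z_s) = (-26.2 + j39.9)/(124 + j39.9), |Γ_s| = 0.367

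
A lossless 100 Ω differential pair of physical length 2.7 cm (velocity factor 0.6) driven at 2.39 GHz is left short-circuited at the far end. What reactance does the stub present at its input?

λ = v/f = 0.6·c / 2.39 GHz = 0.0753 m
βl = 2π·l/λ = 2π × 0.358 = 129°
tan(βl) = -1.23
For a short-circuited stub, Z_in = jZ_0·tan(βl)

X_in ≈ -123 Ω (capacitive)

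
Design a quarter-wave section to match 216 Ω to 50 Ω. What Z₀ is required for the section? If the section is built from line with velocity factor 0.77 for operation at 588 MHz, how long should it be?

Z_qwt ≈ 104 Ω; length ≈ 9.82 cm

Z_qwt = √(Z_0·R_L) = √(50 × 216) = √10800
λ = 0.77·c/f = 0.393 m, so l = λ/4 = 0.0982 m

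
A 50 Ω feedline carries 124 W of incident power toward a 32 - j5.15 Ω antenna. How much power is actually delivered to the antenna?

P_delivered ≈ 118 W

|Γ| = |(-18 − j5.15)/(82 − j5.15)| = 0.228
|Γ|² = 0.0519
P_refl = |Γ|²·P_inc = 6.44 W, P_del = (1 − |Γ|²)·P_inc = 118 W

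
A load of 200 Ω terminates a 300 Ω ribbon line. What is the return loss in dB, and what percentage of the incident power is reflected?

RL ≈ 14 dB; 4% of incident power reflected

Γ = (200 − 300)/(200 + 300) = -0.2
RL = −20·log₁₀(0.2) = 14 dB
P_refl/P_inc = |Γ|² = 0.04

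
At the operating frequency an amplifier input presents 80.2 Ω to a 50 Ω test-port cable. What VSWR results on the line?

Γ = (80.2 − 50)/(80.2 + 50) = 0.232
VSWR = (1 + 0.232)/(1 − 0.232)

VSWR ≈ 1.6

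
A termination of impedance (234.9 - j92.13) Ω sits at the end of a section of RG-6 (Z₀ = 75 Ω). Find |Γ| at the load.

|Γ| ≈ 0.571

Γ = (Z_L − Z_0)/(Z_L + Z_0) = (159.9 − j92.13)/(309.9 − j92.13)
|Γ| = 185/323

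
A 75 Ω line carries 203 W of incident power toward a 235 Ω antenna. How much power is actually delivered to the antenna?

P_delivered ≈ 149 W

Γ = (235 − 75)/(235 + 75) = 0.516
|Γ|² = 0.266
P_refl = |Γ|²·P_inc = 54.1 W, P_del = (1 − |Γ|²)·P_inc = 149 W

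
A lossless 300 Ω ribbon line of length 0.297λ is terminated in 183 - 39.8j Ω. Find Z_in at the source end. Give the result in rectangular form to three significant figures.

βl = 2π × 0.297 = 107°
tan(βl) = tan(107°) = -3.29
Z_in = Z_0·(Z_L + jZ_0·tanβl)/(Z_0 + jZ_L·tanβl)
     = 300·(183 − j1030)/(169 − j602)

Z_in ≈ 498 − j48.8 Ω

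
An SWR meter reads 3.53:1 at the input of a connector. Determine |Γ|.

|Γ| = (S − 1)/(S + 1) = (3.53 − 1)/(3.53 + 1) = 2.53/4.53

|Γ| ≈ 0.558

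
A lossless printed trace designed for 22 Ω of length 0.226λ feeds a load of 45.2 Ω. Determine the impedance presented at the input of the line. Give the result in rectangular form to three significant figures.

Z_in ≈ 10.9 − j2.54 Ω

βl = 2π × 0.226 = 81.4°
tan(βl) = tan(81.4°) = 6.58
Z_in = Z_0·(Z_L + jZ_0·tanβl)/(Z_0 + jZ_L·tanβl)
     = 22·(45.2 + j145)/(22 + j297)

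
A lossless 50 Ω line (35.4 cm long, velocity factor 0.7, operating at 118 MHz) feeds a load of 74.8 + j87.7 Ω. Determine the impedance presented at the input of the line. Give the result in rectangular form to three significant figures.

λ = v/f = 0.7·c / 118 MHz = 1.78 m
βl = 2π·l/λ = 2π × 0.199 = 71.6°
tan(βl) = tan(71.6°) = 3.01
Z_in = Z_0·(Z_L + jZ_0·tanβl)/(Z_0 + jZ_L·tanβl)
     = 50·(74.8 + j238)/(-214 + j225)

Z_in ≈ 19.5 − j35.2 Ω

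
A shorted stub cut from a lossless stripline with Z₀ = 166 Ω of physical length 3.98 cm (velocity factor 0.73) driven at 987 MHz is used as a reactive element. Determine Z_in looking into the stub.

λ = v/f = 0.73·c / 987 MHz = 0.222 m
βl = 2π·l/λ = 2π × 0.179 = 64.6°
tan(βl) = 2.1
For a shorted stub, Z_in = jZ_0·tan(βl)

Z_in ≈ +j349 Ω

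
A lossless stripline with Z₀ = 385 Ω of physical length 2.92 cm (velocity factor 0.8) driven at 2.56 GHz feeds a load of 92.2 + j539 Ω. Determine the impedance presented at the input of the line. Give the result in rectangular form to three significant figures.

Z_in ≈ 32.4 − j87.5 Ω

λ = v/f = 0.8·c / 2.56 GHz = 0.0938 m
βl = 2π·l/λ = 2π × 0.311 = 112°
tan(βl) = tan(112°) = -2.46
Z_in = Z_0·(Z_L + jZ_0·tanβl)/(Z_0 + jZ_L·tanβl)
     = 385·(92.2 − j408)/(1710 − j227)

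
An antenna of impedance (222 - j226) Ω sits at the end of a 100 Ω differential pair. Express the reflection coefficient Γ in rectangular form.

Γ = (Z_L − Z_0)/(Z_L + Z_0) = (122 − j226)/(322 − j226)

Γ ≈ 0.584 − j0.292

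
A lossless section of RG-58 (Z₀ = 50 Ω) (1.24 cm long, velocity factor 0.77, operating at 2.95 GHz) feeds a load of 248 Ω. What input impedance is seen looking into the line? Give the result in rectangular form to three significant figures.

λ = v/f = 0.77·c / 2.95 GHz = 0.0783 m
βl = 2π·l/λ = 2π × 0.158 = 57°
tan(βl) = tan(57°) = 1.54
Z_in = Z_0·(Z_L + jZ_0·tanβl)/(Z_0 + jZ_L·tanβl)
     = 50·(248 + j77)/(50 + j382)

Z_in ≈ 14.1 − j30.6 Ω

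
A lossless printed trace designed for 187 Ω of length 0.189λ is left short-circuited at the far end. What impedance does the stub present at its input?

Z_in ≈ +j464 Ω

βl = 2π × 0.189 = 68°
tan(βl) = 2.48
For a short-circuited stub, Z_in = jZ_0·tan(βl)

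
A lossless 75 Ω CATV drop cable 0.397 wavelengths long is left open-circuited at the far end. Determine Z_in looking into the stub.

βl = 2π × 0.397 = 143°
tan(βl) = -0.756
For an open-circuited stub, Z_in = −jZ_0·cot(βl) = −jZ_0/tan(βl)

Z_in ≈ +j99.2 Ω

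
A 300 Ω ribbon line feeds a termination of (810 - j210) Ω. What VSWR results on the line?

VSWR ≈ 2.91

Γ = (Z_L − Z_0)/(Z_L + Z_0) = (510 − j210)/(1110 − j210)
|Γ| = 552/1130 = 0.488
VSWR = (1 + |Γ|)/(1 − |Γ|) = 1.49/0.512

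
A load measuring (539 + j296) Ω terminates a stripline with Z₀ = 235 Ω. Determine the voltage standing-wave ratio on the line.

VSWR ≈ 3.1

Γ = (Z_L − Z_0)/(Z_L + Z_0) = (304 + j296)/(774 + j296)
|Γ| = 424/829 = 0.512
VSWR = (1 + |Γ|)/(1 − |Γ|) = 1.51/0.488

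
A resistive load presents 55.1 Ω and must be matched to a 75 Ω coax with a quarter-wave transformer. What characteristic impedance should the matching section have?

Z_qwt = √(Z_0·R_L) = √(75 × 55.1) = √4132

Z_qwt ≈ 64.3 Ω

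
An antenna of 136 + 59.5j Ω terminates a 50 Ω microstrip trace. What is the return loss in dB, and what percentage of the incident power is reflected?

Γ = (86 + j59.5)/(186 + j59.5), |Γ| = 0.536
RL = −20·log₁₀(0.536) = 5.42 dB
P_refl/P_inc = |Γ|² = 0.287

RL ≈ 5.42 dB; 28.7% of incident power reflected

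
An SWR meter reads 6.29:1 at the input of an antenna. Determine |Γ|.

|Γ| ≈ 0.726

|Γ| = (S − 1)/(S + 1) = (6.29 − 1)/(6.29 + 1) = 5.29/7.29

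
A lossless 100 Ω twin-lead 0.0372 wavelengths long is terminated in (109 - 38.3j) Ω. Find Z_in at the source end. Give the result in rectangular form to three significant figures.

βl = 2π × 0.0372 = 13.4°
tan(βl) = tan(13.4°) = 0.238
Z_in = Z_0·(Z_L + jZ_0·tanβl)/(Z_0 + jZ_L·tanβl)
     = 100·(109 − j14.5)/(109 + j26)

Z_in ≈ 91.6 − j35.1 Ω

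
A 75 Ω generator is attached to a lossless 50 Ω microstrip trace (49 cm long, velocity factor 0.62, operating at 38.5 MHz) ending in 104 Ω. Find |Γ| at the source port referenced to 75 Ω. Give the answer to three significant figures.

λ = v/f = 0.62·c / 38.5 MHz = 4.83 m
βl = 2π·l/λ = 2π × 0.101 = 36.5°
tan(βl) = 0.74
Z_in = Z_0·(Z_L + jZ_0·tanβl)/(Z_0 + jZ_L·tanβl) = 47.8 − j36.5 Ω
Γ_s = (Z_in − Z_s)/(Z_in + Z_s) = (-27.2 − j36.5)/(123 − j36.5), |Γ_s| = 0.356

|Γ| ≈ 0.356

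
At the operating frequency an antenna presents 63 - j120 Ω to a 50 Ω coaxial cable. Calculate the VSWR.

VSWR ≈ 6.47

Γ = (Z_L − Z_0)/(Z_L + Z_0) = (13 − j120)/(113 − j120)
|Γ| = 121/165 = 0.732
VSWR = (1 + |Γ|)/(1 − |Γ|) = 1.73/0.268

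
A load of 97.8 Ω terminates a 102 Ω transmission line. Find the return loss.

RL ≈ 33.5 dB

Γ = (97.8 − 102)/(97.8 + 102) = -0.021
RL = −20·log₁₀|Γ| = −20·log₁₀(0.021)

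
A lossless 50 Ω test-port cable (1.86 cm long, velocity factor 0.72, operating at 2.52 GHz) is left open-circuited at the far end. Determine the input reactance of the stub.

λ = v/f = 0.72·c / 2.52 GHz = 0.0857 m
βl = 2π·l/λ = 2π × 0.217 = 78.1°
tan(βl) = 4.75
For an open-circuited stub, Z_in = −jZ_0·cot(βl) = −jZ_0/tan(βl)

X_in ≈ -10.5 Ω (capacitive)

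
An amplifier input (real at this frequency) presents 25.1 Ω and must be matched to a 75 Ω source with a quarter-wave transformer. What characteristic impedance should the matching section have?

Z_qwt ≈ 43.4 Ω

Z_qwt = √(Z_0·R_L) = √(75 × 25.1) = √1882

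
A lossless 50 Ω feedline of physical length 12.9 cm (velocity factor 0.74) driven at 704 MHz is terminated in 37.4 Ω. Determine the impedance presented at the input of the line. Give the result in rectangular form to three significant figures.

λ = v/f = 0.74·c / 704 MHz = 0.315 m
βl = 2π·l/λ = 2π × 0.409 = 147°
tan(βl) = tan(147°) = -0.643
Z_in = Z_0·(Z_L + jZ_0·tanβl)/(Z_0 + jZ_L·tanβl)
     = 50·(37.4 − j32.1)/(50 − j24)

Z_in ≈ 42.9 − j11.5 Ω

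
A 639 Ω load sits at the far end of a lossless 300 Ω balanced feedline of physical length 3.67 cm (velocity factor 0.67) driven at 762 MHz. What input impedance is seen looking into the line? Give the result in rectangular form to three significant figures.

λ = v/f = 0.67·c / 762 MHz = 0.264 m
βl = 2π·l/λ = 2π × 0.139 = 50.1°
tan(βl) = tan(50.1°) = 1.2
Z_in = Z_0·(Z_L + jZ_0·tanβl)/(Z_0 + jZ_L·tanβl)
     = 300·(639 + j359)/(300 + j764)

Z_in ≈ 207 − j169 Ω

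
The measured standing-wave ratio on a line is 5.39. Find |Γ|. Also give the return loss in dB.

|Γ| ≈ 0.687; return loss ≈ 3.26 dB

|Γ| = (S − 1)/(S + 1) = (5.39 − 1)/(5.39 + 1) = 4.39/6.39
RL = −20·log₁₀|Γ| = −20·log₁₀(0.687)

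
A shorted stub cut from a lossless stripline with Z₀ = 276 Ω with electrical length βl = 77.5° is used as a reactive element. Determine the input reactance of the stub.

X_in ≈ 1240 Ω (inductive)

tan(βl) = 4.51
For a shorted stub, Z_in = jZ_0·tan(βl)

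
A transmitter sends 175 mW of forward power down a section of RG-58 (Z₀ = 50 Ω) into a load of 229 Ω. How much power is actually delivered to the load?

P_delivered ≈ 103 mW

Γ = (229 − 50)/(229 + 50) = 0.642
|Γ|² = 0.412
P_refl = |Γ|²·P_inc = 72 mW, P_del = (1 − |Γ|²)·P_inc = 103 mW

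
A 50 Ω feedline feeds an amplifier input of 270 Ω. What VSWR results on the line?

Γ = (270 − 50)/(270 + 50) = 0.688
VSWR = (1 + 0.688)/(1 − 0.688)

VSWR ≈ 5.4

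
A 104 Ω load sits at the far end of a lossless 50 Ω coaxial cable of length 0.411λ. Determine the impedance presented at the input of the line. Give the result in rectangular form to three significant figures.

Z_in ≈ 53.7 + j38.6 Ω

βl = 2π × 0.411 = 148°
tan(βl) = tan(148°) = -0.626
Z_in = Z_0·(Z_L + jZ_0·tanβl)/(Z_0 + jZ_L·tanβl)
     = 50·(104 − j31.3)/(50 − j65.1)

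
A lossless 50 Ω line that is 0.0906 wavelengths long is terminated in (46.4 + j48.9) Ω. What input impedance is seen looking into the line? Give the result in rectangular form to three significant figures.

Z_in ≈ 133 + j5.51 Ω

βl = 2π × 0.0906 = 32.6°
tan(βl) = tan(32.6°) = 0.64
Z_in = Z_0·(Z_L + jZ_0·tanβl)/(Z_0 + jZ_L·tanβl)
     = 50·(46.4 + j80.9)/(18.7 + j29.7)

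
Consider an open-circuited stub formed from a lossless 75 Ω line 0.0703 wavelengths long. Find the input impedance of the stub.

βl = 2π × 0.0703 = 25.3°
tan(βl) = 0.473
For an open-circuited stub, Z_in = −jZ_0·cot(βl) = −jZ_0/tan(βl)

Z_in ≈ −j159 Ω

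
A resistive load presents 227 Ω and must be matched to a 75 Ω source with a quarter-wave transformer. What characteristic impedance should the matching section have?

Z_qwt ≈ 130 Ω

Z_qwt = √(Z_0·R_L) = √(75 × 227) = √17020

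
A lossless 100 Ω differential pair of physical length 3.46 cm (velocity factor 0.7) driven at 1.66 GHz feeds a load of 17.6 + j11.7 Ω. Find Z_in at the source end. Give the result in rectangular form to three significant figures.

Z_in ≈ 177 − j252 Ω

λ = v/f = 0.7·c / 1.66 GHz = 0.127 m
βl = 2π·l/λ = 2π × 0.274 = 98.5°
tan(βl) = tan(98.5°) = -6.72
Z_in = Z_0·(Z_L + jZ_0·tanβl)/(Z_0 + jZ_L·tanβl)
     = 100·(17.6 − j660)/(179 − j118)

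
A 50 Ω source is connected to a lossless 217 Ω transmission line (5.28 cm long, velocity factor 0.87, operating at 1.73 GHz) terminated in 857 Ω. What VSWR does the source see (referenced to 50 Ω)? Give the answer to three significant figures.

λ = v/f = 0.87·c / 1.73 GHz = 0.151 m
βl = 2π·l/λ = 2π × 0.35 = 126°
tan(βl) = -1.38
Z_in = Z_0·(Z_L + jZ_0·tanβl)/(Z_0 + jZ_L·tanβl) = 81.2 + j143 Ω
Γ_s = (Z_in − Z_s)/(Z_in + Z_s) = (31.2 + j143)/(131 + j143), |Γ_s| = 0.754
VSWR = (1 + |Γ_s|)/(1 − |Γ_s|)

VSWR ≈ 7.11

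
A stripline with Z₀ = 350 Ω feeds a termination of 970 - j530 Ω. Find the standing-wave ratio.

VSWR ≈ 3.69

Γ = (Z_L − Z_0)/(Z_L + Z_0) = (620 − j530)/(1320 − j530)
|Γ| = 816/1420 = 0.573
VSWR = (1 + |Γ|)/(1 − |Γ|) = 1.57/0.427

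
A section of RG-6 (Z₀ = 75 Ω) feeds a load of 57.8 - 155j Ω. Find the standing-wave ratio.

VSWR ≈ 7.48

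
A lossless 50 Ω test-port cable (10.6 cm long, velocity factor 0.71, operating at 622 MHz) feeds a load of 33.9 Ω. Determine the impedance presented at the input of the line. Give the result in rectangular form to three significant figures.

λ = v/f = 0.71·c / 622 MHz = 0.342 m
βl = 2π·l/λ = 2π × 0.31 = 111°
tan(βl) = tan(111°) = -2.55
Z_in = Z_0·(Z_L + jZ_0·tanβl)/(Z_0 + jZ_L·tanβl)
     = 50·(33.9 − j127)/(50 − j86.4)

Z_in ≈ 63.7 − j17.3 Ω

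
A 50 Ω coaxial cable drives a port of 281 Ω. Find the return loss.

RL ≈ 3.12 dB

Γ = (281 − 50)/(281 + 50) = 0.698
RL = −20·log₁₀|Γ| = −20·log₁₀(0.698)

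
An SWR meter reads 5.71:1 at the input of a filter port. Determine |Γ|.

|Γ| ≈ 0.702

|Γ| = (S − 1)/(S + 1) = (5.71 − 1)/(5.71 + 1) = 4.71/6.71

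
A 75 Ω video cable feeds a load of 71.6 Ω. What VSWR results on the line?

For a purely resistive load, VSWR = R_L/Z_0 or Z_0/R_L (whichever > 1) = 75/71.6

VSWR ≈ 1.05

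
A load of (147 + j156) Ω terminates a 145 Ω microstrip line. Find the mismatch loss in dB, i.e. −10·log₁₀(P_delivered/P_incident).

mismatch loss ≈ 1.09 dB

Γ = (2 + j156)/(292 + j156), |Γ| = 0.471
|Γ|² = 0.222, so P_del/P_inc = 1 − |Γ|² = 0.778
ML = −10·log₁₀(1 − |Γ|²)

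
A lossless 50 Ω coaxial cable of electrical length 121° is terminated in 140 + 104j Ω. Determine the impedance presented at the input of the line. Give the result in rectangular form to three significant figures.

Z_in ≈ 12.7 + j17.9 Ω

tan(βl) = tan(121°) = -1.66
Z_in = Z_0·(Z_L + jZ_0·tanβl)/(Z_0 + jZ_L·tanβl)
     = 50·(140 + j20.8)/(223 − j233)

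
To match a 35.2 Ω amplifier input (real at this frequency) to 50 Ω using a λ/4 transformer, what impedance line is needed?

Z_qwt ≈ 42 Ω

Z_qwt = √(Z_0·R_L) = √(50 × 35.2) = √1760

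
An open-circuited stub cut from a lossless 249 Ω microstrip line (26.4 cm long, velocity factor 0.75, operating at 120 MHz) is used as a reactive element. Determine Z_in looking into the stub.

Z_in ≈ −j204 Ω

λ = v/f = 0.75·c / 120 MHz = 1.88 m
βl = 2π·l/λ = 2π × 0.141 = 50.7°
tan(βl) = 1.22
For an open-circuited stub, Z_in = −jZ_0·cot(βl) = −jZ_0/tan(βl)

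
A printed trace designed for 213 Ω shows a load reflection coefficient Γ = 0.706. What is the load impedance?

Z_L = Z_0·(1 + Γ)/(1 − Γ) = 213·(1.71)/(0.294)

Z_L ≈ 1240 Ω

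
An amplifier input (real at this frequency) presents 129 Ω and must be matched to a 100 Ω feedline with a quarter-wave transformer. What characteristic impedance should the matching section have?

Z_qwt = √(Z_0·R_L) = √(100 × 129) = √12900

Z_qwt ≈ 114 Ω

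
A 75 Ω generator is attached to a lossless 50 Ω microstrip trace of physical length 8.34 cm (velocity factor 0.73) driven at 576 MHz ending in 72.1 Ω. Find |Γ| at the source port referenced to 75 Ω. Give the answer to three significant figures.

λ = v/f = 0.73·c / 576 MHz = 0.38 m
βl = 2π·l/λ = 2π × 0.219 = 79°
tan(βl) = 5.13
Z_in = Z_0·(Z_L + jZ_0·tanβl)/(Z_0 + jZ_L·tanβl) = 35.3 − j4.97 Ω
Γ_s = (Z_in − Z_s)/(Z_in + Z_s) = (-39.7 − j4.97)/(110 − j4.97), |Γ_s| = 0.362

|Γ| ≈ 0.362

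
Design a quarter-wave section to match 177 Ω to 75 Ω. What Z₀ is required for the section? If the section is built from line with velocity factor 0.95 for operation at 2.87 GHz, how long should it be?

Z_qwt ≈ 115 Ω; length ≈ 2.48 cm

Z_qwt = √(Z_0·R_L) = √(75 × 177) = √13280
λ = 0.95·c/f = 0.0993 m, so l = λ/4 = 0.0248 m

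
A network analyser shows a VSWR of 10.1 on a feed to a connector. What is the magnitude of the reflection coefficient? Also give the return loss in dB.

|Γ| = (S − 1)/(S + 1) = (10.1 − 1)/(10.1 + 1) = 9.1/11.1
RL = −20·log₁₀|Γ| = −20·log₁₀(0.82)

|Γ| ≈ 0.82; return loss ≈ 1.73 dB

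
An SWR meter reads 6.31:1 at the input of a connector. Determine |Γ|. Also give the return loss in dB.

|Γ| = (S − 1)/(S + 1) = (6.31 − 1)/(6.31 + 1) = 5.31/7.31
RL = −20·log₁₀|Γ| = −20·log₁₀(0.726)

|Γ| ≈ 0.726; return loss ≈ 2.78 dB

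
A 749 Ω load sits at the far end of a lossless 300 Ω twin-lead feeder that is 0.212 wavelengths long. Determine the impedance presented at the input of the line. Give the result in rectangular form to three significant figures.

βl = 2π × 0.212 = 76.3°
tan(βl) = tan(76.3°) = 4.11
Z_in = Z_0·(Z_L + jZ_0·tanβl)/(Z_0 + jZ_L·tanβl)
     = 300·(749 + j1230)/(300 + j3080)

Z_in ≈ 126 − j60.7 Ω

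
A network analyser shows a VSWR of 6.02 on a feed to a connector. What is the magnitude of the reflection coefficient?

|Γ| = (S − 1)/(S + 1) = (6.02 − 1)/(6.02 + 1) = 5.02/7.02

|Γ| ≈ 0.715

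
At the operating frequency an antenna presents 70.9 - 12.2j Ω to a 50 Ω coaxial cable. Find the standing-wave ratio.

VSWR ≈ 1.5

Γ = (Z_L − Z_0)/(Z_L + Z_0) = (20.9 − j12.2)/(120.9 − j12.2)
|Γ| = 24.2/122 = 0.199
VSWR = (1 + |Γ|)/(1 − |Γ|) = 1.2/0.801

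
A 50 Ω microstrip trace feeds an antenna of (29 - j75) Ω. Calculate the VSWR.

Γ = (Z_L − Z_0)/(Z_L + Z_0) = (-21 − j75)/(79 − j75)
|Γ| = 77.9/109 = 0.715
VSWR = (1 + |Γ|)/(1 − |Γ|) = 1.71/0.285

VSWR ≈ 6.02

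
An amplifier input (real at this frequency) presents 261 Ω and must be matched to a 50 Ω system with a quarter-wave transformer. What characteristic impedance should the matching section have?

Z_qwt ≈ 114 Ω

Z_qwt = √(Z_0·R_L) = √(50 × 261) = √13050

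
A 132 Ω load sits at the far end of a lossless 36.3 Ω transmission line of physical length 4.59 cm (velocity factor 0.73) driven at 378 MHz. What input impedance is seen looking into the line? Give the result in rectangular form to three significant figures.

λ = v/f = 0.73·c / 378 MHz = 0.579 m
βl = 2π·l/λ = 2π × 0.0792 = 28.5°
tan(βl) = tan(28.5°) = 0.543
Z_in = Z_0·(Z_L + jZ_0·tanβl)/(Z_0 + jZ_L·tanβl)
     = 36.3·(132 + j19.7)/(36.3 + j71.7)

Z_in ≈ 34.9 − j49.2 Ω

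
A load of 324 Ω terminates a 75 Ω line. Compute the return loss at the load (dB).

Γ = (324 − 75)/(324 + 75) = 0.624
RL = −20·log₁₀|Γ| = −20·log₁₀(0.624)

RL ≈ 4.1 dB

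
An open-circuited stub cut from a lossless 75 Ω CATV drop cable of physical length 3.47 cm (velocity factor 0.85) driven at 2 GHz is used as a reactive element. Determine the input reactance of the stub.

X_in ≈ 10.5 Ω (inductive)

λ = v/f = 0.85·c / 2 GHz = 0.128 m
βl = 2π·l/λ = 2π × 0.272 = 98°
tan(βl) = -7.14
For an open-circuited stub, Z_in = −jZ_0·cot(βl) = −jZ_0/tan(βl)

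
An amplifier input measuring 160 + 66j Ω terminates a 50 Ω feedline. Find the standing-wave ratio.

Γ = (Z_L − Z_0)/(Z_L + Z_0) = (110 + j66)/(210 + j66)
|Γ| = 128/220 = 0.583
VSWR = (1 + |Γ|)/(1 − |Γ|) = 1.58/0.417

VSWR ≈ 3.79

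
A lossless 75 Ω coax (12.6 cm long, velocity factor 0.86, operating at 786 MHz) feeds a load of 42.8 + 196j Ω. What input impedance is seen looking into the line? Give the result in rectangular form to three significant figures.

λ = v/f = 0.86·c / 786 MHz = 0.328 m
βl = 2π·l/λ = 2π × 0.384 = 138°
tan(βl) = tan(138°) = -0.894
Z_in = Z_0·(Z_L + jZ_0·tanβl)/(Z_0 + jZ_L·tanβl)
     = 75·(42.8 + j129)/(250 − j38.3)

Z_in ≈ 6.76 + j39.7 Ω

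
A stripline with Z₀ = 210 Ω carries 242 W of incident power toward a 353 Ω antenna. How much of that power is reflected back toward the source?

P_reflected ≈ 15.6 W

Γ = (353 − 210)/(353 + 210) = 0.254
|Γ|² = 0.0645
P_refl = |Γ|²·P_inc = 15.6 W, P_del = (1 − |Γ|²)·P_inc = 226 W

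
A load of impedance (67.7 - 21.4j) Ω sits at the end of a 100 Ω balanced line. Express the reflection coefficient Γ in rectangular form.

Γ ≈ -0.173 − j0.15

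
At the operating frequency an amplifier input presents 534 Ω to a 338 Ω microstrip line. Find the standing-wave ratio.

VSWR ≈ 1.58

Γ = (534 − 338)/(534 + 338) = 0.225
VSWR = (1 + 0.225)/(1 − 0.225)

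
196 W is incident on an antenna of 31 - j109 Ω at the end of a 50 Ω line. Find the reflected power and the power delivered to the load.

|Γ| = |(-19 − j109)/(81 − j109)| = 0.815
|Γ|² = 0.664
P_refl = |Γ|²·P_inc = 130 W, P_del = (1 − |Γ|²)·P_inc = 65.9 W

P_reflected ≈ 130 W; P_delivered ≈ 65.9 W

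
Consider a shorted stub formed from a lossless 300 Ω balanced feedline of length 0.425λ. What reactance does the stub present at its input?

X_in ≈ -153 Ω (capacitive)

βl = 2π × 0.425 = 153°
tan(βl) = -0.51
For a shorted stub, Z_in = jZ_0·tan(βl)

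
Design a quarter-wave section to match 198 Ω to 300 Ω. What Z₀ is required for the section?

Z_qwt ≈ 244 Ω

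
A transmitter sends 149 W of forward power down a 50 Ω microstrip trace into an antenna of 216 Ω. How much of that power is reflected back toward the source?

Γ = (216 − 50)/(216 + 50) = 0.624
|Γ|² = 0.389
P_refl = |Γ|²·P_inc = 58 W, P_del = (1 − |Γ|²)·P_inc = 91 W

P_reflected ≈ 58 W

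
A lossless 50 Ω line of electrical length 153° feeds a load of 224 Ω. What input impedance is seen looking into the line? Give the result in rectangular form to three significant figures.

tan(βl) = tan(153°) = -0.51
Z_in = Z_0·(Z_L + jZ_0·tanβl)/(Z_0 + jZ_L·tanβl)
     = 50·(224 − j25.5)/(50 − j114)

Z_in ≈ 45.4 + j78.2 Ω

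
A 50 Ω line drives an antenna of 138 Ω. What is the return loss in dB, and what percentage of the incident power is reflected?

RL ≈ 6.59 dB; 21.9% of incident power reflected

Γ = (138 − 50)/(138 + 50) = 0.468
RL = −20·log₁₀(0.468) = 6.59 dB
P_refl/P_inc = |Γ|² = 0.219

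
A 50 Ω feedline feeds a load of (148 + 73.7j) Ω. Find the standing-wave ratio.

Γ = (Z_L − Z_0)/(Z_L + Z_0) = (98 + j73.7)/(198 + j73.7)
|Γ| = 123/211 = 0.58
VSWR = (1 + |Γ|)/(1 − |Γ|) = 1.58/0.42

VSWR ≈ 3.77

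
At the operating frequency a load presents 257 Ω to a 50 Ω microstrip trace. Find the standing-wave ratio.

VSWR ≈ 5.14

Γ = (257 − 50)/(257 + 50) = 0.674
VSWR = (1 + 0.674)/(1 − 0.674)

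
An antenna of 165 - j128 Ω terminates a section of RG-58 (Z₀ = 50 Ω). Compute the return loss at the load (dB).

RL ≈ 3.25 dB

Γ = (115 − j128)/(215 − j128), |Γ| = 0.688
RL = −20·log₁₀|Γ| = −20·log₁₀(0.688)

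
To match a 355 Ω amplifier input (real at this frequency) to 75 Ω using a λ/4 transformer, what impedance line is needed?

Z_qwt ≈ 163 Ω

Z_qwt = √(Z_0·R_L) = √(75 × 355) = √26620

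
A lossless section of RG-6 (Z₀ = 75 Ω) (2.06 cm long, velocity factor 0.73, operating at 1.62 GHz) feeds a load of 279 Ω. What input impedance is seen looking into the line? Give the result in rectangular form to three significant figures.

λ = v/f = 0.73·c / 1.62 GHz = 0.135 m
βl = 2π·l/λ = 2π × 0.152 = 54.9°
tan(βl) = tan(54.9°) = 1.42
Z_in = Z_0·(Z_L + jZ_0·tanβl)/(Z_0 + jZ_L·tanβl)
     = 75·(279 + j107)/(75 + j396)

Z_in ≈ 29.1 − j47.3 Ω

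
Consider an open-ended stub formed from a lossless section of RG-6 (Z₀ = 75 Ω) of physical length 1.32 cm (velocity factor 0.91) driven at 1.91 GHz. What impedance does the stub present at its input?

Z_in ≈ −j114 Ω

λ = v/f = 0.91·c / 1.91 GHz = 0.143 m
βl = 2π·l/λ = 2π × 0.0924 = 33.2°
tan(βl) = 0.656
For an open-ended stub, Z_in = −jZ_0·cot(βl) = −jZ_0/tan(βl)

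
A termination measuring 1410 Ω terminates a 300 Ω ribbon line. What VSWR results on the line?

VSWR ≈ 4.7

For a purely resistive load, VSWR = R_L/Z_0 or Z_0/R_L (whichever > 1) = 1410/300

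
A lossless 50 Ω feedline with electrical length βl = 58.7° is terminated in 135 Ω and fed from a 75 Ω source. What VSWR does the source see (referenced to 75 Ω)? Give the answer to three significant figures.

VSWR ≈ 3.49

tan(βl) = 1.64
Z_in = Z_0·(Z_L + jZ_0·tanβl)/(Z_0 + jZ_L·tanβl) = 24.1 − j25 Ω
Γ_s = (Z_in − Z_s)/(Z_in + Z_s) = (-50.9 − j25)/(99.1 − j25), |Γ_s| = 0.554
VSWR = (1 + |Γ_s|)/(1 − |Γ_s|)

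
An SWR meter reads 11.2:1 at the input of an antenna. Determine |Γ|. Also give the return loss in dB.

|Γ| ≈ 0.836; return loss ≈ 1.56 dB

|Γ| = (S − 1)/(S + 1) = (11.2 − 1)/(11.2 + 1) = 10.2/12.2
RL = −20·log₁₀|Γ| = −20·log₁₀(0.836)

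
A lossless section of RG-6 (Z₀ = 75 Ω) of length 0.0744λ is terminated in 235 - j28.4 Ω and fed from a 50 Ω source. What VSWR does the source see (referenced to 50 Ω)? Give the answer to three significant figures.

VSWR ≈ 4.18

βl = 2π × 0.0744 = 26.8°
tan(βl) = 0.505
Z_in = Z_0·(Z_L + jZ_0·tanβl)/(Z_0 + jZ_L·tanβl) = 75.2 − j91.9 Ω
Γ_s = (Z_in − Z_s)/(Z_in + Z_s) = (25.2 − j91.9)/(125 − j91.9), |Γ_s| = 0.614
VSWR = (1 + |Γ_s|)/(1 − |Γ_s|)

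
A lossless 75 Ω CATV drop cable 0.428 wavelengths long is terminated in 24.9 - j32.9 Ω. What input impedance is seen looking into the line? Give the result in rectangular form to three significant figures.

βl = 2π × 0.428 = 154°
tan(βl) = tan(154°) = -0.486
Z_in = Z_0·(Z_L + jZ_0·tanβl)/(Z_0 + jZ_L·tanβl)
     = 75·(24.9 − j69.4)/(59 − j12.1)

Z_in ≈ 47.7 − j78.4 Ω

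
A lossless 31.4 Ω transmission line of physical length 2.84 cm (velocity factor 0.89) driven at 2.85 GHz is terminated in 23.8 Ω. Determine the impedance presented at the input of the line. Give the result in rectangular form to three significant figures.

λ = v/f = 0.89·c / 2.85 GHz = 0.0937 m
βl = 2π·l/λ = 2π × 0.303 = 109°
tan(βl) = tan(109°) = -2.88
Z_in = Z_0·(Z_L + jZ_0·tanβl)/(Z_0 + jZ_L·tanβl)
     = 31.4·(23.8 − j90.5)/(31.4 − j68.6)

Z_in ≈ 38.4 − j6.67 Ω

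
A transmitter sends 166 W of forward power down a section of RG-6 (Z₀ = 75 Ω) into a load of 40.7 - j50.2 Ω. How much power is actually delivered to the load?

P_delivered ≈ 127 W

|Γ| = |(-34.3 − j50.2)/(115.7 − j50.2)| = 0.482
|Γ|² = 0.232
P_refl = |Γ|²·P_inc = 38.6 W, P_del = (1 − |Γ|²)·P_inc = 127 W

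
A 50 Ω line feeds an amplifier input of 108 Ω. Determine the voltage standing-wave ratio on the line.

Γ = (108 − 50)/(108 + 50) = 0.367
VSWR = (1 + 0.367)/(1 − 0.367)

VSWR ≈ 2.16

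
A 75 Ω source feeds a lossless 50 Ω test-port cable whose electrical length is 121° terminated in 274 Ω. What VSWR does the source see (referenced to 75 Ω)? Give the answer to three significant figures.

tan(βl) = -1.66
Z_in = Z_0·(Z_L + jZ_0·tanβl)/(Z_0 + jZ_L·tanβl) = 12.3 + j28.7 Ω
Γ_s = (Z_in − Z_s)/(Z_in + Z_s) = (-62.7 + j28.7)/(87.3 + j28.7), |Γ_s| = 0.751
VSWR = (1 + |Γ_s|)/(1 − |Γ_s|)

VSWR ≈ 7.03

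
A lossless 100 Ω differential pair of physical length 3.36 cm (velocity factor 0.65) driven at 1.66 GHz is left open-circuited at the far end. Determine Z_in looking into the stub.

Z_in ≈ +j23 Ω

λ = v/f = 0.65·c / 1.66 GHz = 0.117 m
βl = 2π·l/λ = 2π × 0.286 = 103°
tan(βl) = -4.34
For an open-circuited stub, Z_in = −jZ_0·cot(βl) = −jZ_0/tan(βl)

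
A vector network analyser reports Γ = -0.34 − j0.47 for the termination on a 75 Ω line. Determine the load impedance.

Z_L = Z_0·(1 + Γ)/(1 − Γ) = 75·(0.66 − j0.47)/(1.34 + j0.47)

Z_L ≈ 24.7 − j35 Ω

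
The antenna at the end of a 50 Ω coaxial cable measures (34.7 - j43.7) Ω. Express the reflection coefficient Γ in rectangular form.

Γ ≈ 0.0676 − j0.481

Γ = (Z_L − Z_0)/(Z_L + Z_0) = (-15.3 − j43.7)/(84.7 − j43.7)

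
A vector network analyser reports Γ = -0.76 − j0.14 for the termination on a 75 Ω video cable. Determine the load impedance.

Z_L ≈ 9.69 − j6.74 Ω

Z_L = Z_0·(1 + Γ)/(1 − Γ) = 75·(0.24 − j0.14)/(1.76 + j0.14)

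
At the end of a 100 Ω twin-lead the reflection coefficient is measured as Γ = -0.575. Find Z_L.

Z_L = Z_0·(1 + Γ)/(1 − Γ) = 100·(0.425)/(1.57)

Z_L ≈ 27 Ω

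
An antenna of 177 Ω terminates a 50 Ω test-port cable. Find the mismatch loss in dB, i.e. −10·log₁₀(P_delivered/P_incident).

mismatch loss ≈ 1.63 dB

Γ = (177 − 50)/(177 + 50) = 0.559
|Γ|² = 0.313, so P_del/P_inc = 1 − |Γ|² = 0.687
ML = −10·log₁₀(1 − |Γ|²)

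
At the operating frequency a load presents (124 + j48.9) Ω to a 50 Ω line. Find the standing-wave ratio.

VSWR ≈ 2.93

Γ = (Z_L − Z_0)/(Z_L + Z_0) = (74 + j48.9)/(174 + j48.9)
|Γ| = 88.7/181 = 0.491
VSWR = (1 + |Γ|)/(1 − |Γ|) = 1.49/0.509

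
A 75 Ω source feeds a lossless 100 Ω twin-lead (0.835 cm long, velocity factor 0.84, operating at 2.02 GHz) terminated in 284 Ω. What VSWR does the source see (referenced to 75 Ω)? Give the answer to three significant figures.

λ = v/f = 0.84·c / 2.02 GHz = 0.125 m
βl = 2π·l/λ = 2π × 0.0669 = 24.1°
tan(βl) = 0.447
Z_in = Z_0·(Z_L + jZ_0·tanβl)/(Z_0 + jZ_L·tanβl) = 130 − j121 Ω
Γ_s = (Z_in − Z_s)/(Z_in + Z_s) = (55.4 − j121)/(205 − j121), |Γ_s| = 0.558
VSWR = (1 + |Γ_s|)/(1 − |Γ_s|)

VSWR ≈ 3.53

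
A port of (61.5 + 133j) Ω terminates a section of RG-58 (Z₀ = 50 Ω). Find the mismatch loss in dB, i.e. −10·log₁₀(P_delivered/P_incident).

Γ = (11.5 + j133)/(111.5 + j133), |Γ| = 0.769
|Γ|² = 0.592, so P_del/P_inc = 1 − |Γ|² = 0.408
ML = −10·log₁₀(1 − |Γ|²)

mismatch loss ≈ 3.89 dB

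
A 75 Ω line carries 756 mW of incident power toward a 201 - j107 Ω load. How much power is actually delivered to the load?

|Γ| = |(126 − j107)/(276 − j107)| = 0.558
|Γ|² = 0.312
P_refl = |Γ|²·P_inc = 236 mW, P_del = (1 − |Γ|²)·P_inc = 520 mW

P_delivered ≈ 520 mW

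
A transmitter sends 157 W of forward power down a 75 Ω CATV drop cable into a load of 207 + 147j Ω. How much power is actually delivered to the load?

P_delivered ≈ 96.4 W

|Γ| = |(132 + j147)/(282 + j147)| = 0.621
|Γ|² = 0.386
P_refl = |Γ|²·P_inc = 60.6 W, P_del = (1 − |Γ|²)·P_inc = 96.4 W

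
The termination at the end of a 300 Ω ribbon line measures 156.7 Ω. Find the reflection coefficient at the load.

Γ = -0.314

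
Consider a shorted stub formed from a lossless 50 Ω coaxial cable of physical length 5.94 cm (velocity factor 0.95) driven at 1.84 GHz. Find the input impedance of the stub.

Z_in ≈ −j44.9 Ω

λ = v/f = 0.95·c / 1.84 GHz = 0.155 m
βl = 2π·l/λ = 2π × 0.383 = 138°
tan(βl) = -0.899
For a shorted stub, Z_in = jZ_0·tan(βl)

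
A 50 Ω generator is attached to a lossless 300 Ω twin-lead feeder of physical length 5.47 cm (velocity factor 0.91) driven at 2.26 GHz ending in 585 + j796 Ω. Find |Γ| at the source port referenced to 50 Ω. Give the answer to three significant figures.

|Γ| ≈ 0.927

λ = v/f = 0.91·c / 2.26 GHz = 0.121 m
βl = 2π·l/λ = 2π × 0.453 = 163°
tan(βl) = -0.305
Z_in = Z_0·(Z_L + jZ_0·tanβl)/(Z_0 + jZ_L·tanβl) = 176 + j447 Ω
Γ_s = (Z_in − Z_s)/(Z_in + Z_s) = (126 + j447)/(226 + j447), |Γ_s| = 0.927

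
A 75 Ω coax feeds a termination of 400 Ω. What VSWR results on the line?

VSWR ≈ 5.33

For a purely resistive load, VSWR = R_L/Z_0 or Z_0/R_L (whichever > 1) = 400/75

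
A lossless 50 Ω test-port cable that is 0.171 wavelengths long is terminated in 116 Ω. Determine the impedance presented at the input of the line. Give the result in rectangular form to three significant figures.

Z_in ≈ 26.4 − j20.9 Ω

βl = 2π × 0.171 = 61.6°
tan(βl) = tan(61.6°) = 1.85
Z_in = Z_0·(Z_L + jZ_0·tanβl)/(Z_0 + jZ_L·tanβl)
     = 50·(116 + j92.3)/(50 + j214)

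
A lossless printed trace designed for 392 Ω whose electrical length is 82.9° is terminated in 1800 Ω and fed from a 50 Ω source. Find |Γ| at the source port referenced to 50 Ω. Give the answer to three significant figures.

tan(βl) = 8.03
Z_in = Z_0·(Z_L + jZ_0·tanβl)/(Z_0 + jZ_L·tanβl) = 86.6 − j46.5 Ω
Γ_s = (Z_in − Z_s)/(Z_in + Z_s) = (36.6 − j46.5)/(137 − j46.5), |Γ_s| = 0.41

|Γ| ≈ 0.41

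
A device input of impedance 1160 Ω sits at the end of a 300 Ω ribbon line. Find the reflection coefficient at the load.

Γ = (Z_L − Z_0)/(Z_L + Z_0) = (1160 − 300)/(1160 + 300) = 860/1460

Γ = 0.589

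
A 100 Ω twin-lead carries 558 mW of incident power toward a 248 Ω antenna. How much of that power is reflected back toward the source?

P_reflected ≈ 101 mW

Γ = (248 − 100)/(248 + 100) = 0.425
|Γ|² = 0.181
P_refl = |Γ|²·P_inc = 101 mW, P_del = (1 − |Γ|²)·P_inc = 457 mW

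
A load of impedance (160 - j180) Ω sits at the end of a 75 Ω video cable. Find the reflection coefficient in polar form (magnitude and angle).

Γ ≈ 0.672 ∠ -27.3°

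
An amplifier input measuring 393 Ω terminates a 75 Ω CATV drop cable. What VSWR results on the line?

For a purely resistive load, VSWR = R_L/Z_0 or Z_0/R_L (whichever > 1) = 393/75

VSWR ≈ 5.24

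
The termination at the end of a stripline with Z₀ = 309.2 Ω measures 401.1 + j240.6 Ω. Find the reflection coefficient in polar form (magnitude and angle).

Γ ≈ 0.343 ∠ 50.4°

Γ = (Z_L − Z_0)/(Z_L + Z_0) = (91.9 + j240.6)/(710.3 + j240.6)
|Γ| = 258/750 = 0.343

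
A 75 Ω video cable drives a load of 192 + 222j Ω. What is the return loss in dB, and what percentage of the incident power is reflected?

RL ≈ 2.82 dB; 52.2% of incident power reflected

Γ = (117 + j222)/(267 + j222), |Γ| = 0.723
RL = −20·log₁₀(0.723) = 2.82 dB
P_refl/P_inc = |Γ|² = 0.522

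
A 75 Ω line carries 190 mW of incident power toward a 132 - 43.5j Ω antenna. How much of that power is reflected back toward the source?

P_reflected ≈ 21.8 mW

|Γ| = |(57 − j43.5)/(207 − j43.5)| = 0.339
|Γ|² = 0.115
P_refl = |Γ|²·P_inc = 21.8 mW, P_del = (1 − |Γ|²)·P_inc = 168 mW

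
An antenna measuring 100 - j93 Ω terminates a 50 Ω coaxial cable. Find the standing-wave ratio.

VSWR ≈ 3.98

Γ = (Z_L − Z_0)/(Z_L + Z_0) = (50 − j93)/(150 − j93)
|Γ| = 106/176 = 0.598
VSWR = (1 + |Γ|)/(1 − |Γ|) = 1.6/0.402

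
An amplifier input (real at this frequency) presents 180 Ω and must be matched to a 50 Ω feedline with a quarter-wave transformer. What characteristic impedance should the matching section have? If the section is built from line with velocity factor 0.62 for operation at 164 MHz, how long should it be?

Z_qwt = √(Z_0·R_L) = √(50 × 180) = √9000
λ = 0.62·c/f = 1.13 m, so l = λ/4 = 0.284 m

Z_qwt ≈ 94.9 Ω; length ≈ 28.4 cm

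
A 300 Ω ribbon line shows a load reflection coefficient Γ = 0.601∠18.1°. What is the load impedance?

Z_L ≈ 876 + j512 Ω

Z_L = Z_0·(1 + Γ)/(1 − Γ) = 300·(1.57 + j0.187)/(0.429 − j0.187)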